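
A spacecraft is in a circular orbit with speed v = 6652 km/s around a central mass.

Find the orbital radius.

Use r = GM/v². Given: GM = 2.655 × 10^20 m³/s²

Convert to SI: v = 6652 km/s = 6.652e+06 m/s.
For a circular orbit, v² = GM / r, so r = GM / v².
r = 2.655e+20 / (6.652e+06)² m ≈ 6e+06 m = 6 Mm.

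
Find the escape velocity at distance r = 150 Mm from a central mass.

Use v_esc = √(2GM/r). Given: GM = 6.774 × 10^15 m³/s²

Convert to SI: r = 150 Mm = 1.5e+08 m.
Escape velocity comes from setting total energy to zero: ½v² − GM/r = 0 ⇒ v_esc = √(2GM / r).
v_esc = √(2 · 6.774e+15 / 1.5e+08) m/s ≈ 9504 m/s = 9.504 km/s.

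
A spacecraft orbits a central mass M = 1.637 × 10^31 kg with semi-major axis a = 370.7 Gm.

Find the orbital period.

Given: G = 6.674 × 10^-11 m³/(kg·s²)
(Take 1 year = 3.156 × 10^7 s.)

Convert to SI: a = 370.7 Gm = 3.707e+11 m.
GM = G · M = 6.674e-11 · 1.637e+31 = 1.09253e+21 m³/s².
Kepler's third law: T = 2π √(a³ / GM).
Substituting a = 3.707e+11 m and GM = 1.09253e+21 m³/s²:
T = 2π √((3.707e+11)³ / 1.09253e+21) s
T ≈ 4.29e+07 s = 1.359 years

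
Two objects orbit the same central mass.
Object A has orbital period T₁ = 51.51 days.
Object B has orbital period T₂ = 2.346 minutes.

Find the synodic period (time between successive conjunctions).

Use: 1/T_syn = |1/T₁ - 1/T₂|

Convert to SI: T₁ = 51.51 days = 4.45046e+06 s; T₂ = 2.346 minutes = 140.76 s.
T_syn = |T₁ · T₂ / (T₁ − T₂)|.
T_syn = |4.45046e+06 · 140.76 / (4.45046e+06 − 140.76)| s ≈ 140.8 s = 2.346 minutes.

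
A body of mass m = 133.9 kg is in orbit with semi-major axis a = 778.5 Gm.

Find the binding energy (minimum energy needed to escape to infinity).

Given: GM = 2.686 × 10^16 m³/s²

Convert to SI: a = 778.5 Gm = 7.785e+11 m.
Total orbital energy is E = −GMm/(2a); binding energy is E_bind = −E = GMm/(2a).
E_bind = 2.686e+16 · 133.9 / (2 · 7.785e+11) J ≈ 2.31e+06 J = 2.31 MJ.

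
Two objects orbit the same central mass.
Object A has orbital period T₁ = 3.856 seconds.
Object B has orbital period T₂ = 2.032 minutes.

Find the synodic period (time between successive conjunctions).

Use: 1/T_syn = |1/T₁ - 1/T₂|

Convert to SI: T₂ = 2.032 minutes = 121.92 s.
T_syn = |T₁ · T₂ / (T₁ − T₂)|.
T_syn = |3.856 · 121.92 / (3.856 − 121.92)| s ≈ 3.982 s = 3.982 seconds.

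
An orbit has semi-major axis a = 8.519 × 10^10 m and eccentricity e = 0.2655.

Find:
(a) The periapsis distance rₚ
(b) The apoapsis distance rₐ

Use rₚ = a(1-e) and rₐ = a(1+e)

(a) rₚ = a(1 − e) = 8.519e+10 · (1 − 0.2655) = 8.519e+10 · 0.7345 ≈ 6.257e+10 m = 6.257 × 10^10 m.
(b) rₐ = a(1 + e) = 8.519e+10 · (1 + 0.2655) = 8.519e+10 · 1.2655 ≈ 1.078e+11 m = 1.078 × 10^11 m.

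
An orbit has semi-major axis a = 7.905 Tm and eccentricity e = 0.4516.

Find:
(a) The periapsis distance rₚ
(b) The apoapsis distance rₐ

Convert to SI: a = 7.905 Tm = 7.905e+12 m.
(a) rₚ = a(1 − e) = 7.905e+12 · (1 − 0.4516) = 7.905e+12 · 0.5484 ≈ 4.335e+12 m = 4.335 Tm.
(b) rₐ = a(1 + e) = 7.905e+12 · (1 + 0.4516) = 7.905e+12 · 1.4516 ≈ 1.147e+13 m = 11.47 Tm.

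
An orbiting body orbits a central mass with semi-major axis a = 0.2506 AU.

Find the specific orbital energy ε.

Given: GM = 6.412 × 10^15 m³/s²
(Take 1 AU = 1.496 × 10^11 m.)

Convert to SI: a = 0.2506 AU = 3.74898e+10 m.
ε = −GM / (2a).
ε = −6.412e+15 / (2 · 3.74898e+10) J/kg ≈ -8.552e+04 J/kg = -85.52 kJ/kg.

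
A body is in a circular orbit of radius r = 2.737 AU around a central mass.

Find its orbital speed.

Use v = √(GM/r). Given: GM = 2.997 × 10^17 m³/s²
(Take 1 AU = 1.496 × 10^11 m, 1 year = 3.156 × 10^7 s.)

Convert to SI: r = 2.737 AU = 4.09455e+11 m.
For a circular orbit, gravity supplies the centripetal force, so v = √(GM / r).
v = √(2.997e+17 / 4.09455e+11) m/s ≈ 855.5 m/s = 0.1805 AU/year.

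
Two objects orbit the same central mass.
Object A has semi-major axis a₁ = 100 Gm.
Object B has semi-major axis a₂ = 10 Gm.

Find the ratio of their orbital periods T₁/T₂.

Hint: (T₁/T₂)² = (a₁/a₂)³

Convert to SI: a₁ = 100 Gm = 1e+11 m; a₂ = 10 Gm = 1e+10 m.
From Kepler's third law, (T₁/T₂)² = (a₁/a₂)³, so T₁/T₂ = (a₁/a₂)^(3/2).
a₁/a₂ = 1e+11 / 1e+10 = 10.
T₁/T₂ = (10)^(3/2) ≈ 31.62.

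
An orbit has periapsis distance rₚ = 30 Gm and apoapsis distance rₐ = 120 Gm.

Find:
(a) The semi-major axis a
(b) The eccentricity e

Convert to SI: rₚ = 30 Gm = 3e+10 m; rₐ = 120 Gm = 1.2e+11 m.
(a) a = (rₚ + rₐ) / 2 = (3e+10 + 1.2e+11) / 2 ≈ 7.5e+10 m = 75 Gm.
(b) e = (rₐ − rₚ) / (rₐ + rₚ) = (1.2e+11 − 3e+10) / (1.2e+11 + 3e+10) ≈ 0.6.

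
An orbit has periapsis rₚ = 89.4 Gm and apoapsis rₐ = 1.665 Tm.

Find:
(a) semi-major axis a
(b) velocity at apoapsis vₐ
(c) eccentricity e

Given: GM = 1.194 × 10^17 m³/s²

Convert to SI: rₚ = 89.4 Gm = 8.94e+10 m; rₐ = 1.665 Tm = 1.665e+12 m.
(a) a = (rₚ + rₐ)/2 = (8.94e+10 + 1.665e+12)/2 ≈ 8.772e+11 m
(b) With a = (rₚ + rₐ)/2 = 8.772e+11 m, vₐ = √(GM (2/rₐ − 1/a)) = √(1.194e+17 · (2/1.665e+12 − 1/8.772e+11)) m/s ≈ 85.49 m/s
(c) e = (rₐ − rₚ)/(rₐ + rₚ) = (1.665e+12 − 8.94e+10)/(1.665e+12 + 8.94e+10) ≈ 0.8981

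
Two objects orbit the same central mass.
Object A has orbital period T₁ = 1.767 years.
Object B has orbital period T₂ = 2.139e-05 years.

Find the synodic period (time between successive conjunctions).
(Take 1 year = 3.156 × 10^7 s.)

Convert to SI: T₁ = 1.767 years = 5.57665e+07 s; T₂ = 2.139e-05 years = 675.068 s.
T_syn = |T₁ · T₂ / (T₁ − T₂)|.
T_syn = |5.57665e+07 · 675.068 / (5.57665e+07 − 675.068)| s ≈ 675.1 s = 2.139e-05 years.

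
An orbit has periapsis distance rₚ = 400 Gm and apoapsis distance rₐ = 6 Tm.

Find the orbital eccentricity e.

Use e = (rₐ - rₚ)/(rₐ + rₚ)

Convert to SI: rₚ = 400 Gm = 4e+11 m; rₐ = 6 Tm = 6e+12 m.
e = (rₐ − rₚ) / (rₐ + rₚ).
e = (6e+12 − 4e+11) / (6e+12 + 4e+11) = 5.6e+12 / 6.4e+12 ≈ 0.875.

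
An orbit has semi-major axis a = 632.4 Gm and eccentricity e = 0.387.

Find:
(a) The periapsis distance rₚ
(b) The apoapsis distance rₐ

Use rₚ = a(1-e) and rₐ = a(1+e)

Convert to SI: a = 632.4 Gm = 6.324e+11 m.
(a) rₚ = a(1 − e) = 6.324e+11 · (1 − 0.387) = 6.324e+11 · 0.613 ≈ 3.877e+11 m = 387.7 Gm.
(b) rₐ = a(1 + e) = 6.324e+11 · (1 + 0.387) = 6.324e+11 · 1.387 ≈ 8.771e+11 m = 877.1 Gm.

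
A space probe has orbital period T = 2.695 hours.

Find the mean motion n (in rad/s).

Convert to SI: T = 2.695 hours = 9702 s.
n = 2π / T.
n = 2π / 9702 s ≈ 0.0006476 rad/s.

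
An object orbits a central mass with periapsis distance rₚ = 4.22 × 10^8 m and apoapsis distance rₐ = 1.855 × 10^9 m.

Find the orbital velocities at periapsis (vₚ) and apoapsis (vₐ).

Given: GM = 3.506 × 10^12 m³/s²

Use the vis-viva equation v² = GM(2/r − 1/a) with a = (rₚ + rₐ)/2 = (4.22e+08 + 1.855e+09)/2 = 1.1385e+09 m.
vₚ = √(GM · (2/rₚ − 1/a)) = √(3.506e+12 · (2/4.22e+08 − 1/1.1385e+09)) m/s ≈ 116.3 m/s = 116.3 m/s.
vₐ = √(GM · (2/rₐ − 1/a)) = √(3.506e+12 · (2/1.855e+09 − 1/1.1385e+09)) m/s ≈ 26.47 m/s = 26.47 m/s.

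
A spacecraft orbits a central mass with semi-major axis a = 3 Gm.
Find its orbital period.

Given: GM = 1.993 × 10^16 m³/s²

Convert to SI: a = 3 Gm = 3e+09 m.
Kepler's third law: T = 2π √(a³ / GM).
Substituting a = 3e+09 m and GM = 1.993e+16 m³/s²:
T = 2π √((3e+09)³ / 1.993e+16) s
T ≈ 7.313e+06 s = 84.64 days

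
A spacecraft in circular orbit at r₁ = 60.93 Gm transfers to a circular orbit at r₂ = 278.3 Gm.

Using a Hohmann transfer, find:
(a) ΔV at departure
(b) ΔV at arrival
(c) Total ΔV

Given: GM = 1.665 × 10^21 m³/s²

Convert to SI: r₁ = 60.93 Gm = 6.093e+10 m; r₂ = 278.3 Gm = 2.783e+11 m.
Transfer semi-major axis: a_t = (r₁ + r₂)/2 = (6.093e+10 + 2.783e+11)/2 = 1.69615e+11 m.
Circular speeds: v₁ = √(GM/r₁) = 165307 m/s, v₂ = √(GM/r₂) = 77348.3 m/s.
Transfer speeds (vis-viva v² = GM(2/r − 1/a_t)): v₁ᵗ = 211746 m/s, v₂ᵗ = 46359 m/s.
(a) ΔV₁ = |v₁ᵗ − v₁| ≈ 4.644e+04 m/s = 46.44 km/s.
(b) ΔV₂ = |v₂ − v₂ᵗ| ≈ 3.099e+04 m/s = 30.99 km/s.
(c) ΔV_total = ΔV₁ + ΔV₂ ≈ 7.743e+04 m/s = 77.43 km/s.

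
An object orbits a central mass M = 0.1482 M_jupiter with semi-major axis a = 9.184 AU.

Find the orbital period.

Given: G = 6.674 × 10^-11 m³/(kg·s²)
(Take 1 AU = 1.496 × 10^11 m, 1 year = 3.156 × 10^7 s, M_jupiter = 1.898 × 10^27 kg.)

Convert to SI: a = 9.184 AU = 1.37393e+12 m; M = 0.1482 M_jupiter = 2.81284e+26 kg.
GM = G · M = 6.674e-11 · 2.81284e+26 = 1.87729e+16 m³/s².
Kepler's third law: T = 2π √(a³ / GM).
Substituting a = 1.37393e+12 m and GM = 1.87729e+16 m³/s²:
T = 2π √((1.37393e+12)³ / 1.87729e+16) s
T ≈ 7.385e+10 s = 2340 years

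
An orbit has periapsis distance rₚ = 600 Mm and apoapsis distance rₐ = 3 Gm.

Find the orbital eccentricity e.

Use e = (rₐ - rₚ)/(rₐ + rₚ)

Convert to SI: rₚ = 600 Mm = 6e+08 m; rₐ = 3 Gm = 3e+09 m.
e = (rₐ − rₚ) / (rₐ + rₚ).
e = (3e+09 − 6e+08) / (3e+09 + 6e+08) = 2.4e+09 / 3.6e+09 ≈ 0.6667.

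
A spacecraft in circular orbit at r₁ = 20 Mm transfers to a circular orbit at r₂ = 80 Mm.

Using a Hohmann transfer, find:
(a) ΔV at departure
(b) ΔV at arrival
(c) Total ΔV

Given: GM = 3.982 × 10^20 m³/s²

Convert to SI: r₁ = 20 Mm = 2e+07 m; r₂ = 80 Mm = 8e+07 m.
Transfer semi-major axis: a_t = (r₁ + r₂)/2 = (2e+07 + 8e+07)/2 = 5e+07 m.
Circular speeds: v₁ = √(GM/r₁) = 4.46206e+06 m/s, v₂ = √(GM/r₂) = 2.23103e+06 m/s.
Transfer speeds (vis-viva v² = GM(2/r − 1/a_t)): v₁ᵗ = 5.64411e+06 m/s, v₂ᵗ = 1.41103e+06 m/s.
(a) ΔV₁ = |v₁ᵗ − v₁| ≈ 1.182e+06 m/s = 1182 km/s.
(b) ΔV₂ = |v₂ − v₂ᵗ| ≈ 8.2e+05 m/s = 820 km/s.
(c) ΔV_total = ΔV₁ + ΔV₂ ≈ 2.002e+06 m/s = 2002 km/s.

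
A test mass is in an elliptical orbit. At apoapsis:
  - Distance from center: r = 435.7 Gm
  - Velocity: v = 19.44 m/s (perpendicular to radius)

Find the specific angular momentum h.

Convert to SI: r = 435.7 Gm = 4.357e+11 m.
With v perpendicular to r, h = r · v.
h = 4.357e+11 · 19.44 m²/s ≈ 8.47e+12 m²/s.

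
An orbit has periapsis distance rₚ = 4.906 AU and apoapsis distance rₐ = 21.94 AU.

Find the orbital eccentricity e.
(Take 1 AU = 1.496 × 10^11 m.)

Convert to SI: rₚ = 4.906 AU = 7.33938e+11 m; rₐ = 21.94 AU = 3.28222e+12 m.
e = (rₐ − rₚ) / (rₐ + rₚ).
e = (3.28222e+12 − 7.33938e+11) / (3.28222e+12 + 7.33938e+11) = 2.54829e+12 / 4.01616e+12 ≈ 0.6345.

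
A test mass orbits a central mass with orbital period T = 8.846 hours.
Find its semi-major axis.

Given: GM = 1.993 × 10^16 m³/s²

Convert to SI: T = 8.846 hours = 31845.6 s.
Invert Kepler's third law: a = (GM · T² / (4π²))^(1/3).
Substituting T = 31845.6 s and GM = 1.993e+16 m³/s²:
a = (1.993e+16 · (31845.6)² / (4π²))^(1/3) m
a ≈ 8e+07 m = 80 Mm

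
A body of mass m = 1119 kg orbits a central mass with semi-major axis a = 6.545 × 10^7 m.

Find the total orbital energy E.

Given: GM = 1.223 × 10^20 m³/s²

E = −GMm / (2a).
E = −1.223e+20 · 1119 / (2 · 6.545e+07) J ≈ -1.045e+15 J = -1.045 PJ.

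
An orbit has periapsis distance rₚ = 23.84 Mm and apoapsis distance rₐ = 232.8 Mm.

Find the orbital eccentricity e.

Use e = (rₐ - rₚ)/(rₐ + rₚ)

Convert to SI: rₚ = 23.84 Mm = 2.384e+07 m; rₐ = 232.8 Mm = 2.328e+08 m.
e = (rₐ − rₚ) / (rₐ + rₚ).
e = (2.328e+08 − 2.384e+07) / (2.328e+08 + 2.384e+07) = 2.0896e+08 / 2.5664e+08 ≈ 0.8142.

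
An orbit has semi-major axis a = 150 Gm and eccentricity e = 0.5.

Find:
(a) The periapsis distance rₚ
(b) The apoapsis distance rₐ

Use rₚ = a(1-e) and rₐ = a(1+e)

Convert to SI: a = 150 Gm = 1.5e+11 m.
(a) rₚ = a(1 − e) = 1.5e+11 · (1 − 0.5) = 1.5e+11 · 0.5 ≈ 7.5e+10 m = 75 Gm.
(b) rₐ = a(1 + e) = 1.5e+11 · (1 + 0.5) = 1.5e+11 · 1.5 ≈ 2.25e+11 m = 225 Gm.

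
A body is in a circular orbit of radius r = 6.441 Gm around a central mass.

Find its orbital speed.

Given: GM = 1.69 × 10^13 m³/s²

Convert to SI: r = 6.441 Gm = 6.441e+09 m.
For a circular orbit, gravity supplies the centripetal force, so v = √(GM / r).
v = √(1.69e+13 / 6.441e+09) m/s ≈ 51.22 m/s = 51.22 m/s.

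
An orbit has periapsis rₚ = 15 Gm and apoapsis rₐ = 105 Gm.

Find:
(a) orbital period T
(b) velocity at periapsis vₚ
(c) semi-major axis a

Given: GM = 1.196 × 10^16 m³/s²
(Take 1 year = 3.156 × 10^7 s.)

Convert to SI: rₚ = 15 Gm = 1.5e+10 m; rₐ = 105 Gm = 1.05e+11 m.
(a) With a = (rₚ + rₐ)/2 = 6e+10 m, T = 2π √(a³/GM) = 2π √((6e+10)³/1.196e+16) s ≈ 8.444e+08 s
(b) With a = (rₚ + rₐ)/2 = 6e+10 m, vₚ = √(GM (2/rₚ − 1/a)) = √(1.196e+16 · (2/1.5e+10 − 1/6e+10)) m/s ≈ 1181 m/s
(c) a = (rₚ + rₐ)/2 = (1.5e+10 + 1.05e+11)/2 ≈ 6e+10 m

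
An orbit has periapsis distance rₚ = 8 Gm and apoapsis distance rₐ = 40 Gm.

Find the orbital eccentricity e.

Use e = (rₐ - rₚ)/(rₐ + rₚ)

Convert to SI: rₚ = 8 Gm = 8e+09 m; rₐ = 40 Gm = 4e+10 m.
e = (rₐ − rₚ) / (rₐ + rₚ).
e = (4e+10 − 8e+09) / (4e+10 + 8e+09) = 3.2e+10 / 4.8e+10 ≈ 0.6667.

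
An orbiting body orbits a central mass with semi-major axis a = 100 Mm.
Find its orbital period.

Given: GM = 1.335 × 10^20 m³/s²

Convert to SI: a = 100 Mm = 1e+08 m.
Kepler's third law: T = 2π √(a³ / GM).
Substituting a = 1e+08 m and GM = 1.335e+20 m³/s²:
T = 2π √((1e+08)³ / 1.335e+20) s
T ≈ 543.8 s = 9.063 minutes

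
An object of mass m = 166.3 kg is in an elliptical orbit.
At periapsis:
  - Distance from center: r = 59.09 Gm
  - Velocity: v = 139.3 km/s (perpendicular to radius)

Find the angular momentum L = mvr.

Convert to SI: r = 59.09 Gm = 5.909e+10 m; v = 139.3 km/s = 139300 m/s.
Since v is perpendicular to r, L = m · v · r.
L = 166.3 · 139300 · 5.909e+10 kg·m²/s ≈ 1.369e+18 kg·m²/s.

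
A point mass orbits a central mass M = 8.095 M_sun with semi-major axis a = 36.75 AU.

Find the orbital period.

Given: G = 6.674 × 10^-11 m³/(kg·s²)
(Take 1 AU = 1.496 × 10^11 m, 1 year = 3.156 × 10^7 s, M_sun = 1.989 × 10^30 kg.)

Convert to SI: a = 36.75 AU = 5.4978e+12 m; M = 8.095 M_sun = 1.6101e+31 kg.
GM = G · M = 6.674e-11 · 1.6101e+31 = 1.07458e+21 m³/s².
Kepler's third law: T = 2π √(a³ / GM).
Substituting a = 5.4978e+12 m and GM = 1.07458e+21 m³/s²:
T = 2π √((5.4978e+12)³ / 1.07458e+21) s
T ≈ 2.471e+09 s = 78.29 years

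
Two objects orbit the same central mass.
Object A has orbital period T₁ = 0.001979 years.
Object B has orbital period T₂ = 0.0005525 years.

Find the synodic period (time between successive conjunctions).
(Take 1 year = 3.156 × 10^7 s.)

Convert to SI: T₁ = 0.001979 years = 62457.2 s; T₂ = 0.0005525 years = 17436.9 s.
T_syn = |T₁ · T₂ / (T₁ − T₂)|.
T_syn = |62457.2 · 17436.9 / (62457.2 − 17436.9)| s ≈ 2.419e+04 s = 0.0007665 years.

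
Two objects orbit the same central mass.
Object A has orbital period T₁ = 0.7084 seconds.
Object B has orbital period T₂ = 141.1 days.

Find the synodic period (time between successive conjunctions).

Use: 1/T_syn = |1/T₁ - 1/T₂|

Convert to SI: T₂ = 141.1 days = 1.2191e+07 s.
T_syn = |T₁ · T₂ / (T₁ − T₂)|.
T_syn = |0.7084 · 1.2191e+07 / (0.7084 − 1.2191e+07)| s ≈ 0.7084 s = 0.7084 seconds.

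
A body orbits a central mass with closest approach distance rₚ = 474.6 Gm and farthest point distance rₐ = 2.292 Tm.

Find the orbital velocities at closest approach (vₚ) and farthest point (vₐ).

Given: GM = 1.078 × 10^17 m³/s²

Convert to SI: rₚ = 474.6 Gm = 4.746e+11 m; rₐ = 2.292 Tm = 2.292e+12 m.
Use the vis-viva equation v² = GM(2/r − 1/a) with a = (rₚ + rₐ)/2 = (4.746e+11 + 2.292e+12)/2 = 1.3833e+12 m.
vₚ = √(GM · (2/rₚ − 1/a)) = √(1.078e+17 · (2/4.746e+11 − 1/1.3833e+12)) m/s ≈ 613.5 m/s = 613.5 m/s.
vₐ = √(GM · (2/rₐ − 1/a)) = √(1.078e+17 · (2/2.292e+12 − 1/1.3833e+12)) m/s ≈ 127 m/s = 127 m/s.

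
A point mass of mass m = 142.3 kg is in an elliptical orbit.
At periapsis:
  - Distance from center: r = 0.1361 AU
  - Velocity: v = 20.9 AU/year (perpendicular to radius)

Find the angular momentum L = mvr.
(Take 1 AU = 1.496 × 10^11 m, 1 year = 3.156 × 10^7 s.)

Convert to SI: r = 0.1361 AU = 2.03606e+10 m; v = 20.9 AU/year = 99069.7 m/s.
Since v is perpendicular to r, L = m · v · r.
L = 142.3 · 99069.7 · 2.03606e+10 kg·m²/s ≈ 2.87e+17 kg·m²/s.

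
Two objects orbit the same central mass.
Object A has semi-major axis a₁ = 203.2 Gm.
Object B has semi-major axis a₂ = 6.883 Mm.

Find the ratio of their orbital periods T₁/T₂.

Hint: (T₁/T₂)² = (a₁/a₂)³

Convert to SI: a₁ = 203.2 Gm = 2.032e+11 m; a₂ = 6.883 Mm = 6.883e+06 m.
From Kepler's third law, (T₁/T₂)² = (a₁/a₂)³, so T₁/T₂ = (a₁/a₂)^(3/2).
a₁/a₂ = 2.032e+11 / 6.883e+06 = 29522.
T₁/T₂ = (29522)^(3/2) ≈ 5.072e+06.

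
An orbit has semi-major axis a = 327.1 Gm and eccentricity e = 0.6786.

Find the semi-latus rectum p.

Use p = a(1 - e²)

Convert to SI: a = 327.1 Gm = 3.271e+11 m.
p = a (1 − e²).
p = 3.271e+11 · (1 − (0.6786)²) = 3.271e+11 · 0.539502 ≈ 1.765e+11 m = 176.5 Gm.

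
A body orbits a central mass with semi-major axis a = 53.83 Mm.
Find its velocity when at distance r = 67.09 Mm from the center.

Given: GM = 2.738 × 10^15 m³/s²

Convert to SI: a = 53.83 Mm = 5.383e+07 m; r = 67.09 Mm = 6.709e+07 m.
Vis-viva: v = √(GM · (2/r − 1/a)).
2/r − 1/a = 2/6.709e+07 − 1/5.383e+07 = 1.12337e-08 m⁻¹.
v = √(2.738e+15 · 1.12337e-08) m/s ≈ 5546 m/s = 5.546 km/s.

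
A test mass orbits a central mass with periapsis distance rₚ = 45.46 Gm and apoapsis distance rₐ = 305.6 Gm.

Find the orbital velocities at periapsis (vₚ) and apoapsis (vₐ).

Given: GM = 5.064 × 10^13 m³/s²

Convert to SI: rₚ = 45.46 Gm = 4.546e+10 m; rₐ = 305.6 Gm = 3.056e+11 m.
Use the vis-viva equation v² = GM(2/r − 1/a) with a = (rₚ + rₐ)/2 = (4.546e+10 + 3.056e+11)/2 = 1.7553e+11 m.
vₚ = √(GM · (2/rₚ − 1/a)) = √(5.064e+13 · (2/4.546e+10 − 1/1.7553e+11)) m/s ≈ 44.04 m/s = 44.04 m/s.
vₐ = √(GM · (2/rₐ − 1/a)) = √(5.064e+13 · (2/3.056e+11 − 1/1.7553e+11)) m/s ≈ 6.551 m/s = 6.551 m/s.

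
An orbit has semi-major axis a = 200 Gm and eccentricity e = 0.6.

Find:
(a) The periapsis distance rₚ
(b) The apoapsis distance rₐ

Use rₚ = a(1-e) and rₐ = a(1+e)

Convert to SI: a = 200 Gm = 2e+11 m.
(a) rₚ = a(1 − e) = 2e+11 · (1 − 0.6) = 2e+11 · 0.4 ≈ 8e+10 m = 80 Gm.
(b) rₐ = a(1 + e) = 2e+11 · (1 + 0.6) = 2e+11 · 1.6 ≈ 3.2e+11 m = 320 Gm.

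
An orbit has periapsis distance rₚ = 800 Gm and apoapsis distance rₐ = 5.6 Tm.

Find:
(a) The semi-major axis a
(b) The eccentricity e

Convert to SI: rₚ = 800 Gm = 8e+11 m; rₐ = 5.6 Tm = 5.6e+12 m.
(a) a = (rₚ + rₐ) / 2 = (8e+11 + 5.6e+12) / 2 ≈ 3.2e+12 m = 3.2 Tm.
(b) e = (rₐ − rₚ) / (rₐ + rₚ) = (5.6e+12 − 8e+11) / (5.6e+12 + 8e+11) ≈ 0.75.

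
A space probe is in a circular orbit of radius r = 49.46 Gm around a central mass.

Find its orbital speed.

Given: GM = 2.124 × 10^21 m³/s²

Convert to SI: r = 49.46 Gm = 4.946e+10 m.
For a circular orbit, gravity supplies the centripetal force, so v = √(GM / r).
v = √(2.124e+21 / 4.946e+10) m/s ≈ 2.072e+05 m/s = 207.2 km/s.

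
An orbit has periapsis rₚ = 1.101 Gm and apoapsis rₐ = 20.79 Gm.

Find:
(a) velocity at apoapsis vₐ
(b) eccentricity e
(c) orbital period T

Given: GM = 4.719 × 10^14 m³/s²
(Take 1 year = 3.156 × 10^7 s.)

Convert to SI: rₚ = 1.101 Gm = 1.101e+09 m; rₐ = 20.79 Gm = 2.079e+10 m.
(a) With a = (rₚ + rₐ)/2 = 1.09455e+10 m, vₐ = √(GM (2/rₐ − 1/a)) = √(4.719e+14 · (2/2.079e+10 − 1/1.09455e+10)) m/s ≈ 47.78 m/s
(b) e = (rₐ − rₚ)/(rₐ + rₚ) = (2.079e+10 − 1.101e+09)/(2.079e+10 + 1.101e+09) ≈ 0.8994
(c) With a = (rₚ + rₐ)/2 = 1.09455e+10 m, T = 2π √(a³/GM) = 2π √((1.09455e+10)³/4.719e+14) s ≈ 3.312e+08 s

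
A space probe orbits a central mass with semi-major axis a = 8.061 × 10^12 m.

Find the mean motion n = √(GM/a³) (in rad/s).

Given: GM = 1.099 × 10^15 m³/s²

n = √(GM / a³).
n = √(1.099e+15 / (8.061e+12)³) rad/s ≈ 1.448e-12 rad/s.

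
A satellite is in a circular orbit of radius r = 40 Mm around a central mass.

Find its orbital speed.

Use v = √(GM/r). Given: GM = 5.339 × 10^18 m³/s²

Convert to SI: r = 40 Mm = 4e+07 m.
For a circular orbit, gravity supplies the centripetal force, so v = √(GM / r).
v = √(5.339e+18 / 4e+07) m/s ≈ 3.653e+05 m/s = 365.3 km/s.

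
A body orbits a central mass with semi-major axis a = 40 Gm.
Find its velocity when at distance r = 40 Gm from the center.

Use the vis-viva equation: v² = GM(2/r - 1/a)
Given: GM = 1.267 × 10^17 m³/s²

Convert to SI: a = 40 Gm = 4e+10 m; r = 40 Gm = 4e+10 m.
Vis-viva: v = √(GM · (2/r − 1/a)).
2/r − 1/a = 2/4e+10 − 1/4e+10 = 2.5e-11 m⁻¹.
v = √(1.267e+17 · 2.5e-11) m/s ≈ 1780 m/s = 1.78 km/s.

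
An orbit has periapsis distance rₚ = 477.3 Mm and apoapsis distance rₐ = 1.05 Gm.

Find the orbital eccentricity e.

Convert to SI: rₚ = 477.3 Mm = 4.773e+08 m; rₐ = 1.05 Gm = 1.05e+09 m.
e = (rₐ − rₚ) / (rₐ + rₚ).
e = (1.05e+09 − 4.773e+08) / (1.05e+09 + 4.773e+08) = 5.727e+08 / 1.5273e+09 ≈ 0.375.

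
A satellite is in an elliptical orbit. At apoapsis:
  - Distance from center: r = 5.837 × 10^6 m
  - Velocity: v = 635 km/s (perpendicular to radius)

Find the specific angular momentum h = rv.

Convert to SI: v = 635 km/s = 635000 m/s.
With v perpendicular to r, h = r · v.
h = 5.837e+06 · 635000 m²/s ≈ 3.706e+12 m²/s.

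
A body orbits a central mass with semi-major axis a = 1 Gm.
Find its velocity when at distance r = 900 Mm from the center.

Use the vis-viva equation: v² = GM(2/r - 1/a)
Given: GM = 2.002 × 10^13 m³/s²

Convert to SI: a = 1 Gm = 1e+09 m; r = 900 Mm = 9e+08 m.
Vis-viva: v = √(GM · (2/r − 1/a)).
2/r − 1/a = 2/9e+08 − 1/1e+09 = 1.22222e-09 m⁻¹.
v = √(2.002e+13 · 1.22222e-09) m/s ≈ 156.4 m/s = 156.4 m/s.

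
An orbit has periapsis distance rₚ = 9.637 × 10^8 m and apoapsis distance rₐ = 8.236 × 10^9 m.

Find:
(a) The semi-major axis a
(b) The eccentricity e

(a) a = (rₚ + rₐ) / 2 = (9.637e+08 + 8.236e+09) / 2 ≈ 4.6e+09 m = 4.6 × 10^9 m.
(b) e = (rₐ − rₚ) / (rₐ + rₚ) = (8.236e+09 − 9.637e+08) / (8.236e+09 + 9.637e+08) ≈ 0.7905.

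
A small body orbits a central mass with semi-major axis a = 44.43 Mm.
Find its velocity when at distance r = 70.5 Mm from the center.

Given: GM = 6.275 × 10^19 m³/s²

Convert to SI: a = 44.43 Mm = 4.443e+07 m; r = 70.5 Mm = 7.05e+07 m.
Vis-viva: v = √(GM · (2/r − 1/a)).
2/r − 1/a = 2/7.05e+07 − 1/4.443e+07 = 5.86148e-09 m⁻¹.
v = √(6.275e+19 · 5.86148e-09) m/s ≈ 6.065e+05 m/s = 606.5 km/s.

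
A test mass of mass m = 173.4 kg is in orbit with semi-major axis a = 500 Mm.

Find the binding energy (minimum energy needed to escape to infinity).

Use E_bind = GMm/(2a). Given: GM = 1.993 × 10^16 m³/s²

Convert to SI: a = 500 Mm = 5e+08 m.
Total orbital energy is E = −GMm/(2a); binding energy is E_bind = −E = GMm/(2a).
E_bind = 1.993e+16 · 173.4 / (2 · 5e+08) J ≈ 3.456e+09 J = 3.456 GJ.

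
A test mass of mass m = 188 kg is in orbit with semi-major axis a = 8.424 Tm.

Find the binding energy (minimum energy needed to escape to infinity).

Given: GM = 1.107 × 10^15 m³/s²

Convert to SI: a = 8.424 Tm = 8.424e+12 m.
Total orbital energy is E = −GMm/(2a); binding energy is E_bind = −E = GMm/(2a).
E_bind = 1.107e+15 · 188 / (2 · 8.424e+12) J ≈ 1.235e+04 J = 12.35 kJ.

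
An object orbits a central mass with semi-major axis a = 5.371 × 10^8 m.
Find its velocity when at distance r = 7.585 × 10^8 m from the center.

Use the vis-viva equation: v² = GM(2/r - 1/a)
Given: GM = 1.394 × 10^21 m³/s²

Vis-viva: v = √(GM · (2/r − 1/a)).
2/r − 1/a = 2/7.585e+08 − 1/5.371e+08 = 7.74932e-10 m⁻¹.
v = √(1.394e+21 · 7.74932e-10) m/s ≈ 1.039e+06 m/s = 1039 km/s.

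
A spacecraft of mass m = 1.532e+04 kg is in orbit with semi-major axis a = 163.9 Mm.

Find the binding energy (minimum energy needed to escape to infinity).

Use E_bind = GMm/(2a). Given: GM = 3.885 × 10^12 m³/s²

Convert to SI: a = 163.9 Mm = 1.639e+08 m.
Total orbital energy is E = −GMm/(2a); binding energy is E_bind = −E = GMm/(2a).
E_bind = 3.885e+12 · 1.532e+04 / (2 · 1.639e+08) J ≈ 1.816e+08 J = 181.6 MJ.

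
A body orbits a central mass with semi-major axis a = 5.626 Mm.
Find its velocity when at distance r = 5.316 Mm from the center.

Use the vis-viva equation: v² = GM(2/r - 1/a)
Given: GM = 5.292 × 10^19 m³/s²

Convert to SI: a = 5.626 Mm = 5.626e+06 m; r = 5.316 Mm = 5.316e+06 m.
Vis-viva: v = √(GM · (2/r − 1/a)).
2/r − 1/a = 2/5.316e+06 − 1/5.626e+06 = 1.98477e-07 m⁻¹.
v = √(5.292e+19 · 1.98477e-07) m/s ≈ 3.241e+06 m/s = 3241 km/s.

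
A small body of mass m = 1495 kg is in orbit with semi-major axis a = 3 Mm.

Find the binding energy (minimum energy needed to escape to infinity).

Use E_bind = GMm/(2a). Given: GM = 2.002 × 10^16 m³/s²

Convert to SI: a = 3 Mm = 3e+06 m.
Total orbital energy is E = −GMm/(2a); binding energy is E_bind = −E = GMm/(2a).
E_bind = 2.002e+16 · 1495 / (2 · 3e+06) J ≈ 4.988e+12 J = 4.988 TJ.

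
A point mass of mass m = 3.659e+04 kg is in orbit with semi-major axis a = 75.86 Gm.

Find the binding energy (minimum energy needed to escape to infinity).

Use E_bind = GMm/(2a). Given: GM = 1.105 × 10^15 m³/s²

Convert to SI: a = 75.86 Gm = 7.586e+10 m.
Total orbital energy is E = −GMm/(2a); binding energy is E_bind = −E = GMm/(2a).
E_bind = 1.105e+15 · 3.659e+04 / (2 · 7.586e+10) J ≈ 2.665e+08 J = 266.5 MJ.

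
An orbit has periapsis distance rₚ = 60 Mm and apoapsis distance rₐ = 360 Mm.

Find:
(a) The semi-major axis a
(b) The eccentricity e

Convert to SI: rₚ = 60 Mm = 6e+07 m; rₐ = 360 Mm = 3.6e+08 m.
(a) a = (rₚ + rₐ) / 2 = (6e+07 + 3.6e+08) / 2 ≈ 2.1e+08 m = 210 Mm.
(b) e = (rₐ − rₚ) / (rₐ + rₚ) = (3.6e+08 − 6e+07) / (3.6e+08 + 6e+07) ≈ 0.7143.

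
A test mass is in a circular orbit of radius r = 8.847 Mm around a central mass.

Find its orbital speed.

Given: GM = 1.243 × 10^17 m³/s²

Convert to SI: r = 8.847 Mm = 8.847e+06 m.
For a circular orbit, gravity supplies the centripetal force, so v = √(GM / r).
v = √(1.243e+17 / 8.847e+06) m/s ≈ 1.185e+05 m/s = 118.5 km/s.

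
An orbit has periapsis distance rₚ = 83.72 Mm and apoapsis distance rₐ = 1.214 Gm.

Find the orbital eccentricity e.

Convert to SI: rₚ = 83.72 Mm = 8.372e+07 m; rₐ = 1.214 Gm = 1.214e+09 m.
e = (rₐ − rₚ) / (rₐ + rₚ).
e = (1.214e+09 − 8.372e+07) / (1.214e+09 + 8.372e+07) = 1.13028e+09 / 1.29772e+09 ≈ 0.871.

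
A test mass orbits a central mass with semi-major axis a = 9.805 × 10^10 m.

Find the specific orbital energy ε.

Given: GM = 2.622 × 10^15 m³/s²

ε = −GM / (2a).
ε = −2.622e+15 / (2 · 9.805e+10) J/kg ≈ -1.337e+04 J/kg = -13.37 kJ/kg.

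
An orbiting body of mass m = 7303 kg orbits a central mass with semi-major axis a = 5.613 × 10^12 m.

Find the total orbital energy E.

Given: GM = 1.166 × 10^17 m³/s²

E = −GMm / (2a).
E = −1.166e+17 · 7303 / (2 · 5.613e+12) J ≈ -7.585e+07 J = -75.85 MJ.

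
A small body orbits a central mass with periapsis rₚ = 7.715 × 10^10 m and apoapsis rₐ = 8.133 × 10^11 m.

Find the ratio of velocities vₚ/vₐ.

Conservation of angular momentum gives rₚvₚ = rₐvₐ, so vₚ/vₐ = rₐ/rₚ.
vₚ/vₐ = 8.133e+11 / 7.715e+10 ≈ 10.54.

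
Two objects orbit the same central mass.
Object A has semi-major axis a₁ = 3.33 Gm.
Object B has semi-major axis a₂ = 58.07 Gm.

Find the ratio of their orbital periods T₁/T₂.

Convert to SI: a₁ = 3.33 Gm = 3.33e+09 m; a₂ = 58.07 Gm = 5.807e+10 m.
From Kepler's third law, (T₁/T₂)² = (a₁/a₂)³, so T₁/T₂ = (a₁/a₂)^(3/2).
a₁/a₂ = 3.33e+09 / 5.807e+10 = 0.0573446.
T₁/T₂ = (0.0573446)^(3/2) ≈ 0.01373.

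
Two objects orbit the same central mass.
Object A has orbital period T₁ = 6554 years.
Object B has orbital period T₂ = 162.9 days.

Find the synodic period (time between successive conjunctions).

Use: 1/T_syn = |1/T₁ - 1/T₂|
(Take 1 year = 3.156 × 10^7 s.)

Convert to SI: T₁ = 6554 years = 2.06844e+11 s; T₂ = 162.9 days = 1.40746e+07 s.
T_syn = |T₁ · T₂ / (T₁ − T₂)|.
T_syn = |2.06844e+11 · 1.40746e+07 / (2.06844e+11 − 1.40746e+07)| s ≈ 1.408e+07 s = 162.9 days.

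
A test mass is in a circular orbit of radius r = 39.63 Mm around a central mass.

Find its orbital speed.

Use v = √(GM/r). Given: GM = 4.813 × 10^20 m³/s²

Convert to SI: r = 39.63 Mm = 3.963e+07 m.
For a circular orbit, gravity supplies the centripetal force, so v = √(GM / r).
v = √(4.813e+20 / 3.963e+07) m/s ≈ 3.485e+06 m/s = 3485 km/s.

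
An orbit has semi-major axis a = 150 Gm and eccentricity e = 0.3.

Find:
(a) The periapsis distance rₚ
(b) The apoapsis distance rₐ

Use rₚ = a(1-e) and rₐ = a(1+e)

Convert to SI: a = 150 Gm = 1.5e+11 m.
(a) rₚ = a(1 − e) = 1.5e+11 · (1 − 0.3) = 1.5e+11 · 0.7 ≈ 1.05e+11 m = 105 Gm.
(b) rₐ = a(1 + e) = 1.5e+11 · (1 + 0.3) = 1.5e+11 · 1.3 ≈ 1.95e+11 m = 195 Gm.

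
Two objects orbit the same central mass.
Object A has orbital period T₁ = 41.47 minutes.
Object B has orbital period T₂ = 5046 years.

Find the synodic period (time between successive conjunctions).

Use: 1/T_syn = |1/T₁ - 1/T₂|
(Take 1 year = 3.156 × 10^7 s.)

Convert to SI: T₁ = 41.47 minutes = 2488.2 s; T₂ = 5046 years = 1.59252e+11 s.
T_syn = |T₁ · T₂ / (T₁ − T₂)|.
T_syn = |2488.2 · 1.59252e+11 / (2488.2 − 1.59252e+11)| s ≈ 2488 s = 41.47 minutes.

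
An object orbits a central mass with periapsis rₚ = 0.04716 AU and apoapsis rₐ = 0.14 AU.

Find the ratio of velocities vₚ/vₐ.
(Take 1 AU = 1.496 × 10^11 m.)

Convert to SI: rₚ = 0.04716 AU = 7.05514e+09 m; rₐ = 0.14 AU = 2.0944e+10 m.
Conservation of angular momentum gives rₚvₚ = rₐvₐ, so vₚ/vₐ = rₐ/rₚ.
vₚ/vₐ = 2.0944e+10 / 7.05514e+09 ≈ 2.969.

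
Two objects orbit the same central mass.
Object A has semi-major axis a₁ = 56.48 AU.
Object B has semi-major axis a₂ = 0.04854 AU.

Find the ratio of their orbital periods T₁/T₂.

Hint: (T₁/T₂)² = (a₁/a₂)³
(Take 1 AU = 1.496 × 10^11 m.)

Convert to SI: a₁ = 56.48 AU = 8.44941e+12 m; a₂ = 0.04854 AU = 7.26158e+09 m.
From Kepler's third law, (T₁/T₂)² = (a₁/a₂)³, so T₁/T₂ = (a₁/a₂)^(3/2).
a₁/a₂ = 8.44941e+12 / 7.26158e+09 = 1163.58.
T₁/T₂ = (1163.58)^(3/2) ≈ 3.969e+04.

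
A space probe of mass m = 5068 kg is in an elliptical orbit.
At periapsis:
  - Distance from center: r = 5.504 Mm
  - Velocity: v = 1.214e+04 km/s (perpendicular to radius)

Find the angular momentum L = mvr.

Convert to SI: r = 5.504 Mm = 5.504e+06 m; v = 1.214e+04 km/s = 1.214e+07 m/s.
Since v is perpendicular to r, L = m · v · r.
L = 5068 · 1.214e+07 · 5.504e+06 kg·m²/s ≈ 3.386e+17 kg·m²/s.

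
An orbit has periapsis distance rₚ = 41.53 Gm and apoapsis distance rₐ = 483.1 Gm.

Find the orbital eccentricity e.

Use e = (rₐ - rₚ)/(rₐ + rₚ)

Convert to SI: rₚ = 41.53 Gm = 4.153e+10 m; rₐ = 483.1 Gm = 4.831e+11 m.
e = (rₐ − rₚ) / (rₐ + rₚ).
e = (4.831e+11 − 4.153e+10) / (4.831e+11 + 4.153e+10) = 4.4157e+11 / 5.2463e+11 ≈ 0.8417.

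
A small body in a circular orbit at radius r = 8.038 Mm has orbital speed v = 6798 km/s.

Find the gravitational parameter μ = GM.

Convert to SI: r = 8.038 Mm = 8.038e+06 m; v = 6798 km/s = 6.798e+06 m/s.
For a circular orbit v² = GM/r, so GM = v² · r.
GM = (6.798e+06)² · 8.038e+06 m³/s² ≈ 3.715e+20 m³/s² = 3.715 × 10^20 m³/s².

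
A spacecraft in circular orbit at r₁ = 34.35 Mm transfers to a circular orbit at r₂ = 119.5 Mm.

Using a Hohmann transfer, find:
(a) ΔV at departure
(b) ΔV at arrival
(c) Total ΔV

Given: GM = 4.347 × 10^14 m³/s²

Convert to SI: r₁ = 34.35 Mm = 3.435e+07 m; r₂ = 119.5 Mm = 1.195e+08 m.
Transfer semi-major axis: a_t = (r₁ + r₂)/2 = (3.435e+07 + 1.195e+08)/2 = 7.6925e+07 m.
Circular speeds: v₁ = √(GM/r₁) = 3557.39 m/s, v₂ = √(GM/r₂) = 1907.26 m/s.
Transfer speeds (vis-viva v² = GM(2/r − 1/a_t)): v₁ᵗ = 4433.86 m/s, v₂ᵗ = 1274.5 m/s.
(a) ΔV₁ = |v₁ᵗ − v₁| ≈ 876.5 m/s = 876.5 m/s.
(b) ΔV₂ = |v₂ − v₂ᵗ| ≈ 632.8 m/s = 632.8 m/s.
(c) ΔV_total = ΔV₁ + ΔV₂ ≈ 1509 m/s = 1.509 km/s.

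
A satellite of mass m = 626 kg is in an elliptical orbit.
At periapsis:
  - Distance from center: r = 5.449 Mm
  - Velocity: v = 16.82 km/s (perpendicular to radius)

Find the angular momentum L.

Convert to SI: r = 5.449 Mm = 5.449e+06 m; v = 16.82 km/s = 16820 m/s.
Since v is perpendicular to r, L = m · v · r.
L = 626 · 16820 · 5.449e+06 kg·m²/s ≈ 5.737e+13 kg·m²/s.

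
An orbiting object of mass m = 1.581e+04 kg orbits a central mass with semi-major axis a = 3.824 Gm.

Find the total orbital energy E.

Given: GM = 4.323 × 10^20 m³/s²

Convert to SI: a = 3.824 Gm = 3.824e+09 m.
E = −GMm / (2a).
E = −4.323e+20 · 1.581e+04 / (2 · 3.824e+09) J ≈ -8.937e+14 J = -893.7 TJ.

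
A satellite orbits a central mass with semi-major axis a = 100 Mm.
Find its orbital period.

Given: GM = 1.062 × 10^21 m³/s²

Convert to SI: a = 100 Mm = 1e+08 m.
Kepler's third law: T = 2π √(a³ / GM).
Substituting a = 1e+08 m and GM = 1.062e+21 m³/s²:
T = 2π √((1e+08)³ / 1.062e+21) s
T ≈ 192.8 s = 3.213 minutes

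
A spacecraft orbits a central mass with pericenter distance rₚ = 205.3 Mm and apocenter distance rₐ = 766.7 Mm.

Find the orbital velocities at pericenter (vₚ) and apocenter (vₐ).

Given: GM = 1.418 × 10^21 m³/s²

Convert to SI: rₚ = 205.3 Mm = 2.053e+08 m; rₐ = 766.7 Mm = 7.667e+08 m.
Use the vis-viva equation v² = GM(2/r − 1/a) with a = (rₚ + rₐ)/2 = (2.053e+08 + 7.667e+08)/2 = 4.86e+08 m.
vₚ = √(GM · (2/rₚ − 1/a)) = √(1.418e+21 · (2/2.053e+08 − 1/4.86e+08)) m/s ≈ 3.301e+06 m/s = 3301 km/s.
vₐ = √(GM · (2/rₐ − 1/a)) = √(1.418e+21 · (2/7.667e+08 − 1/4.86e+08)) m/s ≈ 8.839e+05 m/s = 883.9 km/s.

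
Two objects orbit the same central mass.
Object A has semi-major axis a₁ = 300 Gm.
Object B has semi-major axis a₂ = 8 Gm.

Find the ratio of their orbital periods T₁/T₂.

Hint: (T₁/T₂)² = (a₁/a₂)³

Convert to SI: a₁ = 300 Gm = 3e+11 m; a₂ = 8 Gm = 8e+09 m.
From Kepler's third law, (T₁/T₂)² = (a₁/a₂)³, so T₁/T₂ = (a₁/a₂)^(3/2).
a₁/a₂ = 3e+11 / 8e+09 = 37.5.
T₁/T₂ = (37.5)^(3/2) ≈ 229.6.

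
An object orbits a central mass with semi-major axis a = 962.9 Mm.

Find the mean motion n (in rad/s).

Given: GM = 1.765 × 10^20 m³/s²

Convert to SI: a = 962.9 Mm = 9.629e+08 m.
n = √(GM / a³).
n = √(1.765e+20 / (9.629e+08)³) rad/s ≈ 0.0004446 rad/s.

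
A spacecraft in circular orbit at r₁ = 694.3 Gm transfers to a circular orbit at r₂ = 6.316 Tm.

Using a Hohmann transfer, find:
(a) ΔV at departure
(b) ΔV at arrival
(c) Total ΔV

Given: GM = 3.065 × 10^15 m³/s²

Convert to SI: r₁ = 694.3 Gm = 6.943e+11 m; r₂ = 6.316 Tm = 6.316e+12 m.
Transfer semi-major axis: a_t = (r₁ + r₂)/2 = (6.943e+11 + 6.316e+12)/2 = 3.50515e+12 m.
Circular speeds: v₁ = √(GM/r₁) = 66.4418 m/s, v₂ = √(GM/r₂) = 22.029 m/s.
Transfer speeds (vis-viva v² = GM(2/r − 1/a_t)): v₁ᵗ = 89.1886 m/s, v₂ᵗ = 9.80425 m/s.
(a) ΔV₁ = |v₁ᵗ − v₁| ≈ 22.75 m/s = 22.75 m/s.
(b) ΔV₂ = |v₂ − v₂ᵗ| ≈ 12.22 m/s = 12.22 m/s.
(c) ΔV_total = ΔV₁ + ΔV₂ ≈ 34.97 m/s = 34.97 m/s.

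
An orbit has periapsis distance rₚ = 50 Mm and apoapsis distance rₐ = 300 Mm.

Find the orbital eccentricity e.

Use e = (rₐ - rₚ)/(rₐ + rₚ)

Convert to SI: rₚ = 50 Mm = 5e+07 m; rₐ = 300 Mm = 3e+08 m.
e = (rₐ − rₚ) / (rₐ + rₚ).
e = (3e+08 − 5e+07) / (3e+08 + 5e+07) = 2.5e+08 / 3.5e+08 ≈ 0.7143.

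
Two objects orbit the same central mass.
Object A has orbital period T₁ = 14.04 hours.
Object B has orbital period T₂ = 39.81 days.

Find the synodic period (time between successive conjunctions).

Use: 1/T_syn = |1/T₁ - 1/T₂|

Convert to SI: T₁ = 14.04 hours = 50544 s; T₂ = 39.81 days = 3.43958e+06 s.
T_syn = |T₁ · T₂ / (T₁ − T₂)|.
T_syn = |50544 · 3.43958e+06 / (50544 − 3.43958e+06)| s ≈ 5.13e+04 s = 14.25 hours.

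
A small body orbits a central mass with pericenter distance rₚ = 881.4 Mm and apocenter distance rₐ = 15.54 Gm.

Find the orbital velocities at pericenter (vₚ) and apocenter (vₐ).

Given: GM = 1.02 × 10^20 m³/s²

Convert to SI: rₚ = 881.4 Mm = 8.814e+08 m; rₐ = 15.54 Gm = 1.554e+10 m.
Use the vis-viva equation v² = GM(2/r − 1/a) with a = (rₚ + rₐ)/2 = (8.814e+08 + 1.554e+10)/2 = 8.2107e+09 m.
vₚ = √(GM · (2/rₚ − 1/a)) = √(1.02e+20 · (2/8.814e+08 − 1/8.2107e+09)) m/s ≈ 4.68e+05 m/s = 468 km/s.
vₐ = √(GM · (2/rₐ − 1/a)) = √(1.02e+20 · (2/1.554e+10 − 1/8.2107e+09)) m/s ≈ 2.654e+04 m/s = 26.54 km/s.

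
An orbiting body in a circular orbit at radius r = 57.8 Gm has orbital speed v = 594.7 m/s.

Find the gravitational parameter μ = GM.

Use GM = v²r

Convert to SI: r = 57.8 Gm = 5.78e+10 m.
For a circular orbit v² = GM/r, so GM = v² · r.
GM = (594.7)² · 5.78e+10 m³/s² ≈ 2.044e+16 m³/s² = 2.044 × 10^16 m³/s².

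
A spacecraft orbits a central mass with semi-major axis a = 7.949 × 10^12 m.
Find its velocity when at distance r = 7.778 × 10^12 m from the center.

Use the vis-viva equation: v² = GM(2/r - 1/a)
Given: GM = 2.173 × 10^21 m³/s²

Vis-viva: v = √(GM · (2/r − 1/a)).
2/r − 1/a = 2/7.778e+12 − 1/7.949e+12 = 1.31334e-13 m⁻¹.
v = √(2.173e+21 · 1.31334e-13) m/s ≈ 1.689e+04 m/s = 16.89 km/s.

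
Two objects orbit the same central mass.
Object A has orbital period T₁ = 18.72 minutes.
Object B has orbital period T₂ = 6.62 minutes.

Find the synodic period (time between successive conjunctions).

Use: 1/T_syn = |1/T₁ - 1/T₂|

Convert to SI: T₁ = 18.72 minutes = 1123.2 s; T₂ = 6.62 minutes = 397.2 s.
T_syn = |T₁ · T₂ / (T₁ − T₂)|.
T_syn = |1123.2 · 397.2 / (1123.2 − 397.2)| s ≈ 614.5 s = 10.24 minutes.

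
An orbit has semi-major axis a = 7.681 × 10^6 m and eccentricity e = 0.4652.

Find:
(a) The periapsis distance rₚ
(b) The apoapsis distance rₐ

(a) rₚ = a(1 − e) = 7.681e+06 · (1 − 0.4652) = 7.681e+06 · 0.5348 ≈ 4.108e+06 m = 4.108 × 10^6 m.
(b) rₐ = a(1 + e) = 7.681e+06 · (1 + 0.4652) = 7.681e+06 · 1.4652 ≈ 1.125e+07 m = 1.125 × 10^7 m.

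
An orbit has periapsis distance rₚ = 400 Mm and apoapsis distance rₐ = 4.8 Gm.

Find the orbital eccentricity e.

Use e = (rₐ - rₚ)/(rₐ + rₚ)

Convert to SI: rₚ = 400 Mm = 4e+08 m; rₐ = 4.8 Gm = 4.8e+09 m.
e = (rₐ − rₚ) / (rₐ + rₚ).
e = (4.8e+09 − 4e+08) / (4.8e+09 + 4e+08) = 4.4e+09 / 5.2e+09 ≈ 0.8462.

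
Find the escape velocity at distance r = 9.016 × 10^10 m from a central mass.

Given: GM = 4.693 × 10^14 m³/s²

Escape velocity comes from setting total energy to zero: ½v² − GM/r = 0 ⇒ v_esc = √(2GM / r).
v_esc = √(2 · 4.693e+14 / 9.016e+10) m/s ≈ 102 m/s = 102 m/s.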